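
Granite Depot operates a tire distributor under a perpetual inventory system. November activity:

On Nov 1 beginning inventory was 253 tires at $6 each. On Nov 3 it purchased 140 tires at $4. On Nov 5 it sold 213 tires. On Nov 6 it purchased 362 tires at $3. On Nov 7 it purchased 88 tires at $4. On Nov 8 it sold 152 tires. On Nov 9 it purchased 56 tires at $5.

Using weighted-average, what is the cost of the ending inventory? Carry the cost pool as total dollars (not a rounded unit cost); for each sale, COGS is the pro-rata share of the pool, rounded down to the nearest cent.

Ending inventory = $2,093.19

After Nov 1: 253 on hand, pool $1,518.00 (≈ $6.0000 each)
After Nov 3: 393 on hand, pool $2,078.00 (≈ $5.2875 each)
Nov 5, sell 213: 213/393 × $2,078.00 → $1,126.24
After Nov 6: 542 on hand, pool $2,037.76 (≈ $3.7597 each)
After Nov 7: 630 on hand, pool $2,389.76 (≈ $3.7933 each)
Nov 8, sell 152: 152/630 × $2,389.76 → $576.57
After Nov 9: 534 on hand, pool $2,093.19 (≈ $3.9198 each)
Total COGS = $1,126.24 + $576.57 = $1,702.81
Ending inventory (cost pool remaining) = $2,093.19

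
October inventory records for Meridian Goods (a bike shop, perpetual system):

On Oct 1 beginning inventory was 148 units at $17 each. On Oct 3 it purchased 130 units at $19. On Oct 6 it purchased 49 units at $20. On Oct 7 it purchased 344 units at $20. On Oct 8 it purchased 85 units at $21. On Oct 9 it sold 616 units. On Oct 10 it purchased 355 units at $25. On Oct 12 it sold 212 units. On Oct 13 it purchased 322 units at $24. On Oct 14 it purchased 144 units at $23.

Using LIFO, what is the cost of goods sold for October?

COGS = $17,551

Oct 9, 616 sold [LIFO — newest first]: 85 @ $21 + 344 @ $20 + 49 @ $20 + 130 @ $19 + 8 @ $17 = $12,251
Oct 12, 212 sold [LIFO — newest first]: 212 @ $25 = $5,300
Total COGS = $12,251 + $5,300 = $17,551
Ending inventory: 140 @ $17 + 143 @ $25 + 322 @ $24 + 144 @ $23 = $16,995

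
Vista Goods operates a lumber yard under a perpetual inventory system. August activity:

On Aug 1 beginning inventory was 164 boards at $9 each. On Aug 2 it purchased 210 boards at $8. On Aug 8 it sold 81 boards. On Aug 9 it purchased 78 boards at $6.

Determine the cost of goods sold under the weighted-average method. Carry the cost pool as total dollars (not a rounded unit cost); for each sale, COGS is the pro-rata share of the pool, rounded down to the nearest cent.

After Aug 1: 164 on hand, pool $1,476.00 (≈ $9.0000 each)
After Aug 2: 374 on hand, pool $3,156.00 (≈ $8.4385 each)
Aug 8, sell 81: 81/374 × $3,156.00 → $683.51
After Aug 9: 371 on hand, pool $2,940.49 (≈ $7.9258 each)
Ending inventory (cost pool remaining) = $2,940.49

COGS = $683.51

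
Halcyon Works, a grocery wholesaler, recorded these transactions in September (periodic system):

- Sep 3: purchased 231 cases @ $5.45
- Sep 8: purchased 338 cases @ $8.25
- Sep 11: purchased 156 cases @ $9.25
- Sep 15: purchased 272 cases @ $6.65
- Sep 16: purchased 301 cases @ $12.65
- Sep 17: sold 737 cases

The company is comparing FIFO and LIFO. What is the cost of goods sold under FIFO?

FIFO COGS: 231 @ $5.45 + 338 @ $8.25 + 156 @ $9.25 + 12 @ $6.65 = $5,570.25
LIFO COGS: 301 @ $12.65 + 272 @ $6.65 + 156 @ $9.25 + 8 @ $8.25 = $7,125.45

COGS = $5,570.25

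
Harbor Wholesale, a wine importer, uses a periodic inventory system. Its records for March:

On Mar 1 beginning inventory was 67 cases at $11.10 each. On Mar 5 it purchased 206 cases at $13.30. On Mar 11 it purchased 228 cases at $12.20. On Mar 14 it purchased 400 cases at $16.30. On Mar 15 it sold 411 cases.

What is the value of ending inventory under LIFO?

Mar 15, 411 sold [LIFO — newest first]: 400 @ $16.30 + 11 @ $12.20 = $6,654.20
Ending inventory: 67 @ $11.10 + 206 @ $13.30 + 217 @ $12.20 = $6,130.90

Ending inventory = $6,130.90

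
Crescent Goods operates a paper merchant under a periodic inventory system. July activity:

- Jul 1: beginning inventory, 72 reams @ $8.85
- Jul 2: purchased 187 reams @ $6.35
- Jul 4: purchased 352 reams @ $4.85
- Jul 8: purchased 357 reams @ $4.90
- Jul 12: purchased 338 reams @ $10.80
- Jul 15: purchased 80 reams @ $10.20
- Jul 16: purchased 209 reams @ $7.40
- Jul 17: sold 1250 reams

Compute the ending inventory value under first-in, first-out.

Ending inventory = $2,967.40

Jul 17, 1250 sold [FIFO — oldest first]: 72 @ $8.85 + 187 @ $6.35 + 352 @ $4.85 + 357 @ $4.90 + 282 @ $10.80 = $8,326.75
Ending inventory: 56 @ $10.80 + 80 @ $10.20 + 209 @ $7.40 = $2,967.40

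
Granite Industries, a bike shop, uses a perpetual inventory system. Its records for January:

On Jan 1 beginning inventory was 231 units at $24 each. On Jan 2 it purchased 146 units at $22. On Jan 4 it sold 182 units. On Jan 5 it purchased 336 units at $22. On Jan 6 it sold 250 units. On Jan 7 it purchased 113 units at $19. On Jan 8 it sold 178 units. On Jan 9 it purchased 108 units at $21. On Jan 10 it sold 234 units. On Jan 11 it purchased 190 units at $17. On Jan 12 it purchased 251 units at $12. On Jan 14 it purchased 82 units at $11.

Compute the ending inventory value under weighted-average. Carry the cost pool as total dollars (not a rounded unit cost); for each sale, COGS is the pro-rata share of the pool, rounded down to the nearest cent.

After Jan 1: 231 on hand, pool $5,544.00 (≈ $24.0000 each)
After Jan 2: 377 on hand, pool $8,756.00 (≈ $23.2255 each)
Jan 4, sell 182: 182/377 × $8,756.00 → $4,227.03
After Jan 5: 531 on hand, pool $11,920.97 (≈ $22.4500 each)
Jan 6, sell 250: 250/531 × $11,920.97 → $5,612.50
After Jan 7: 394 on hand, pool $8,455.47 (≈ $21.4606 each)
Jan 8, sell 178: 178/394 × $8,455.47 → $3,819.98
After Jan 9: 324 on hand, pool $6,903.49 (≈ $21.3071 each)
Jan 10, sell 234: 234/324 × $6,903.49 → $4,985.85
After Jan 11: 280 on hand, pool $5,147.64 (≈ $18.3844 each)
After Jan 12: 531 on hand, pool $8,159.64 (≈ $15.3666 each)
After Jan 14: 613 on hand, pool $9,061.64 (≈ $14.7824 each)
Total COGS = $4,227.03 + $5,612.50 + $3,819.98 + $4,985.85 = $18,645.36
Ending inventory (cost pool remaining) = $9,061.64

Ending inventory = $9,061.64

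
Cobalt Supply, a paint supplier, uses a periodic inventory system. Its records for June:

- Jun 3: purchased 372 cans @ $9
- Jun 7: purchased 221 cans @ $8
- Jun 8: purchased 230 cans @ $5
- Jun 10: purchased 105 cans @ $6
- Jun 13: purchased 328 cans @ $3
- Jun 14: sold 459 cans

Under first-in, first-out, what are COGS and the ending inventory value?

Jun 14, 459 sold [FIFO — oldest first]: 372 @ $9 + 87 @ $8 = $4,044
Ending inventory: 134 @ $8 + 230 @ $5 + 105 @ $6 + 328 @ $3 = $3,836
Check: goods available $7,880 = COGS $4,044 + ending $3,836

COGS = $4,044; ending inventory = $3,836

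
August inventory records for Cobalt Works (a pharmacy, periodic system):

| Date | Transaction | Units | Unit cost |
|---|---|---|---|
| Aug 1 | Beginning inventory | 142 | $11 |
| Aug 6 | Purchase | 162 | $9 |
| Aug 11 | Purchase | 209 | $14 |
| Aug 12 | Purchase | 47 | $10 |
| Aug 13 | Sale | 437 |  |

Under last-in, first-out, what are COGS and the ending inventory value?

COGS = $5,063; ending inventory = $1,353

Aug 13, 437 sold [LIFO — newest first]: 47 @ $10 + 209 @ $14 + 162 @ $9 + 19 @ $11 = $5,063
Ending inventory: 123 @ $11 = $1,353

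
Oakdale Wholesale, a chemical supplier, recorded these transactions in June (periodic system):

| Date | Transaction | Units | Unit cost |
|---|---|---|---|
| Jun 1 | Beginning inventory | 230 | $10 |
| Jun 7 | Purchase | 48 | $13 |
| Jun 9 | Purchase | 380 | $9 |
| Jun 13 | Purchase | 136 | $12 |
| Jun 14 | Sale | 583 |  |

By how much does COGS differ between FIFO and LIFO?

$197

FIFO COGS: 230 @ $10 + 48 @ $13 + 305 @ $9 = $5,669
LIFO COGS: 136 @ $12 + 380 @ $9 + 48 @ $13 + 19 @ $10 = $5,866
Difference = |$5,669 − $5,866| = $197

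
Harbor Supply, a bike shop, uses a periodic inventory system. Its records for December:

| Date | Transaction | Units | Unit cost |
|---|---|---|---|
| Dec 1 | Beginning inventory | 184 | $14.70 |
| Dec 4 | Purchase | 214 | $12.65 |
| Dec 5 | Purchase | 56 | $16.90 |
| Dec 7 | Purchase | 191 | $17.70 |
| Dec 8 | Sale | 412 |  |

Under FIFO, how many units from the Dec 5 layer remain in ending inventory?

Dec 8, 412 sold [FIFO — oldest first]: 184 @ $14.70 + 214 @ $12.65 + 14 @ $16.90 = $5,648.50
Ending inventory: 42 @ $16.90 + 191 @ $17.70 = $4,090.50

42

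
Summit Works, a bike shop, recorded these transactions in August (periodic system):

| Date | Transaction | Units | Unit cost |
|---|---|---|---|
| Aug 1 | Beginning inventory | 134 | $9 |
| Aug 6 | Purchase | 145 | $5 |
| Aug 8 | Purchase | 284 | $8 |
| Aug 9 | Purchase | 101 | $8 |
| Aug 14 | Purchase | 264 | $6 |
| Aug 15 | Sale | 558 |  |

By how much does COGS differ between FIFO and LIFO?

FIFO COGS: 134 @ $9 + 145 @ $5 + 279 @ $8 = $4,163
LIFO COGS: 264 @ $6 + 101 @ $8 + 193 @ $8 = $3,936
Difference = |$4,163 − $3,936| = $227

$227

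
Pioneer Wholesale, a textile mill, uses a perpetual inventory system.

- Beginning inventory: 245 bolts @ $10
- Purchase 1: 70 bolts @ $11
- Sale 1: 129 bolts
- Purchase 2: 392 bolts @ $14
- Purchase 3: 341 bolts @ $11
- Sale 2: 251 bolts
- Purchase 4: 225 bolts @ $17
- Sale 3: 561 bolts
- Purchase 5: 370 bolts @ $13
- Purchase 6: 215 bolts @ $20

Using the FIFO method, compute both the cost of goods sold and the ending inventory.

COGS = $11,282; ending inventory = $14,112

Sale 1 (129) [FIFO — oldest first]: 129 @ $10 = $1,290
Sale 2 (251) [FIFO — oldest first]: 116 @ $10 + 70 @ $11 + 65 @ $14 = $2,840
Sale 3 (561) [FIFO — oldest first]: 327 @ $14 + 234 @ $11 = $7,152
Total COGS = $1,290 + $2,840 + $7,152 = $11,282
Ending inventory: 107 @ $11 + 225 @ $17 + 370 @ $13 + 215 @ $20 = $14,112
Check: goods available $25,394 = COGS $11,282 + ending $14,112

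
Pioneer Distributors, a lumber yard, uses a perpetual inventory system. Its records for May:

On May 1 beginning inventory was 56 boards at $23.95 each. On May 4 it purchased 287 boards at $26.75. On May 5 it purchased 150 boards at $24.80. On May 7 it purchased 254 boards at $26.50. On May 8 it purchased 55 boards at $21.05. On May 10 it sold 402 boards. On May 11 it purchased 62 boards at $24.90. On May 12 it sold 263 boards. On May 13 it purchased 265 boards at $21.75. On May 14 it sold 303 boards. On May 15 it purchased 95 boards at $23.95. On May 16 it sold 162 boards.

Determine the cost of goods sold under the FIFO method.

May 10, 402 sold [FIFO — oldest first]: 56 @ $23.95 + 287 @ $26.75 + 59 @ $24.80 = $10,481.65
May 12, 263 sold [FIFO — oldest first]: 91 @ $24.80 + 172 @ $26.50 = $6,814.80
May 14, 303 sold [FIFO — oldest first]: 82 @ $26.50 + 55 @ $21.05 + 62 @ $24.90 + 104 @ $21.75 = $7,136.55
May 16, 162 sold [FIFO — oldest first]: 161 @ $21.75 + 1 @ $23.95 = $3,525.70
Total COGS = $10,481.65 + $6,814.80 + $7,136.55 + $3,525.70 = $27,958.70
Ending inventory: 94 @ $23.95 = $2,251.30

COGS = $27,958.70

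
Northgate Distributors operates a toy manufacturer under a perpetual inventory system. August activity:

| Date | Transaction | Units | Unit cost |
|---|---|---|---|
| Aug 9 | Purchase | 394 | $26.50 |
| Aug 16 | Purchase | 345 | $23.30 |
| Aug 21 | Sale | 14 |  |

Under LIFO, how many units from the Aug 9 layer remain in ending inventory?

394

Aug 21, 14 sold [LIFO — newest first]: 14 @ $23.30 = $326.20
Ending inventory: 394 @ $26.50 + 331 @ $23.30 = $18,153.30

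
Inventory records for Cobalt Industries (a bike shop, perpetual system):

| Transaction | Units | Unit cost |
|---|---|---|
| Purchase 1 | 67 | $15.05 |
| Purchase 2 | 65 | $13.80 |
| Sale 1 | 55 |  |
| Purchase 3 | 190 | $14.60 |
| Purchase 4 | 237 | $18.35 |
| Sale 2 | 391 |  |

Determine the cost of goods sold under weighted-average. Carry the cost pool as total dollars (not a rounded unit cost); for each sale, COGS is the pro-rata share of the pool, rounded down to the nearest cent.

COGS = $7,182.09

After Purchase 1: 67 on hand, pool $1,008.35 (≈ $15.0500 each)
After Purchase 2: 132 on hand, pool $1,905.35 (≈ $14.4345 each)
Sale 1, sell 55: 55/132 × $1,905.35 → $793.89
After Purchase 3: 267 on hand, pool $3,885.46 (≈ $14.5523 each)
After Purchase 4: 504 on hand, pool $8,234.41 (≈ $16.3381 each)
Sale 2, sell 391: 391/504 × $8,234.41 → $6,388.20
Total COGS = $793.89 + $6,388.20 = $7,182.09
Ending inventory (cost pool remaining) = $1,846.21
Check: goods available $9,028.30 = COGS $7,182.09 + ending $1,846.21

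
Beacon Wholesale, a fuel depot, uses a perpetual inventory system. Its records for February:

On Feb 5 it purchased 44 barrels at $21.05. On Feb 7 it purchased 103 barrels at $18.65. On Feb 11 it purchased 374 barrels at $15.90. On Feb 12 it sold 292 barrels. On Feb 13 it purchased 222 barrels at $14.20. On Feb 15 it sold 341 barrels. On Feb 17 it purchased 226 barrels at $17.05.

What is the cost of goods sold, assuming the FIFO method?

COGS = $10,384.15

Feb 12, 292 sold [FIFO — oldest first]: 44 @ $21.05 + 103 @ $18.65 + 145 @ $15.90 = $5,152.65
Feb 15, 341 sold [FIFO — oldest first]: 229 @ $15.90 + 112 @ $14.20 = $5,231.50
Total COGS = $5,152.65 + $5,231.50 = $10,384.15
Ending inventory: 110 @ $14.20 + 226 @ $17.05 = $5,415.30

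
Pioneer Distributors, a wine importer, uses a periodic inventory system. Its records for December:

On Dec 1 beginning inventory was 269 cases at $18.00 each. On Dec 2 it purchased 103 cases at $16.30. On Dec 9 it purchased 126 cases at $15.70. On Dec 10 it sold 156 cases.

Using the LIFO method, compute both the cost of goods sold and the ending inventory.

Dec 10, 156 sold [LIFO — newest first]: 126 @ $15.70 + 30 @ $16.30 = $2,467.20
Ending inventory: 269 @ $18.00 + 73 @ $16.30 = $6,031.90

COGS = $2,467.20; ending inventory = $6,031.90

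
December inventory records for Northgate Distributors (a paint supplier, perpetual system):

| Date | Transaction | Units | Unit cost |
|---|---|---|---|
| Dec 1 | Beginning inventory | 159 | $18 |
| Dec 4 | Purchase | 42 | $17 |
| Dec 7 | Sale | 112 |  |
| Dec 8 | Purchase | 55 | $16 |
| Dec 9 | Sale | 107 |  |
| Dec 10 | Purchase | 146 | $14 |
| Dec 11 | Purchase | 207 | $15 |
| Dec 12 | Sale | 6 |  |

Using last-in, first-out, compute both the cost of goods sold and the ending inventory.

COGS = $3,880; ending inventory = $5,725

Dec 7, 112 sold [LIFO — newest first]: 42 @ $17 + 70 @ $18 = $1,974
Dec 9, 107 sold [LIFO — newest first]: 55 @ $16 + 52 @ $18 = $1,816
Dec 12, 6 sold [LIFO — newest first]: 6 @ $15 = $90
Total COGS = $1,974 + $1,816 + $90 = $3,880
Ending inventory: 37 @ $18 + 146 @ $14 + 201 @ $15 = $5,725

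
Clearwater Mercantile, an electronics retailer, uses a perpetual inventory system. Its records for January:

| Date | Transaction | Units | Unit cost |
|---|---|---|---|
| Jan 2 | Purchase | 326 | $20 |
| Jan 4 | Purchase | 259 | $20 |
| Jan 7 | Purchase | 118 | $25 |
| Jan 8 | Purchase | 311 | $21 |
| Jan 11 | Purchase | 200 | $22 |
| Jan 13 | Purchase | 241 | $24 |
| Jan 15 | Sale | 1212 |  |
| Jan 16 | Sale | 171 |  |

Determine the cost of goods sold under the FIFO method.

COGS = $29,637

Jan 15, 1212 sold [FIFO — oldest first]: 326 @ $20 + 259 @ $20 + 118 @ $25 + 311 @ $21 + 198 @ $22 = $25,537
Jan 16, 171 sold [FIFO — oldest first]: 2 @ $22 + 169 @ $24 = $4,100
Total COGS = $25,537 + $4,100 = $29,637
Ending inventory: 72 @ $24 = $1,728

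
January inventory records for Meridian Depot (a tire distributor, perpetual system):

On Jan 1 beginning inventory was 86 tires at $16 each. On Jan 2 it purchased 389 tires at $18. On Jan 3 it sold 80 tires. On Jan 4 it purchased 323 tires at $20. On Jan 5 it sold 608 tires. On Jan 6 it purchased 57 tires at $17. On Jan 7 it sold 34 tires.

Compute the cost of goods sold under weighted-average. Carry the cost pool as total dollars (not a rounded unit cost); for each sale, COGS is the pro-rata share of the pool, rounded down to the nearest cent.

COGS = $13,397.02

After Jan 1: 86 on hand, pool $1,376.00 (≈ $16.0000 each)
After Jan 2: 475 on hand, pool $8,378.00 (≈ $17.6379 each)
Jan 3, sell 80: 80/475 × $8,378.00 → $1,411.03
After Jan 4: 718 on hand, pool $13,426.97 (≈ $18.7005 each)
Jan 5, sell 608: 608/718 × $13,426.97 → $11,369.91
After Jan 6: 167 on hand, pool $3,026.06 (≈ $18.1201 each)
Jan 7, sell 34: 34/167 × $3,026.06 → $616.08
Total COGS = $1,411.03 + $11,369.91 + $616.08 = $13,397.02
Ending inventory (cost pool remaining) = $2,409.98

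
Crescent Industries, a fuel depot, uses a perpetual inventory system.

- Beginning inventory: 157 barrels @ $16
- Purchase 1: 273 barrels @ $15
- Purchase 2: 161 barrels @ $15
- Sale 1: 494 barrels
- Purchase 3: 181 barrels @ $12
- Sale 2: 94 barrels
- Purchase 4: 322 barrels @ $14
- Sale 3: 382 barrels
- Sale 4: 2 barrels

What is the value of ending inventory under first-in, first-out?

Ending inventory = $1,708

Sale 1 (494) [FIFO — oldest first]: 157 @ $16 + 273 @ $15 + 64 @ $15 = $7,567
Sale 2 (94) [FIFO — oldest first]: 94 @ $15 = $1,410
Sale 3 (382) [FIFO — oldest first]: 3 @ $15 + 181 @ $12 + 198 @ $14 = $4,989
Sale 4 (2) [FIFO — oldest first]: 2 @ $14 = $28
Total COGS = $7,567 + $1,410 + $4,989 + $28 = $13,994
Ending inventory: 122 @ $14 = $1,708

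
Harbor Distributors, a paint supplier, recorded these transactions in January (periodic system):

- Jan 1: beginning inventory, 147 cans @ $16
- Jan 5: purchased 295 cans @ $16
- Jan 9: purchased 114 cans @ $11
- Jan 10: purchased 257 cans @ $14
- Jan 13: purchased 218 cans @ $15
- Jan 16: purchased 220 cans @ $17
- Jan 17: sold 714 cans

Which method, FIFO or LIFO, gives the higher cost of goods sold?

FIFO COGS: 147 @ $16 + 295 @ $16 + 114 @ $11 + 158 @ $14 = $10,538
LIFO COGS: 220 @ $17 + 218 @ $15 + 257 @ $14 + 19 @ $11 = $10,817

LIFO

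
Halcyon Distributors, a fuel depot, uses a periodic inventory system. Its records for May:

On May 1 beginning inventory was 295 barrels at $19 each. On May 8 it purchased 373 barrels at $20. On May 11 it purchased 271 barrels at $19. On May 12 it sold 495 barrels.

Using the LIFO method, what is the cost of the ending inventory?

May 12, 495 sold [LIFO — newest first]: 271 @ $19 + 224 @ $20 = $9,629
Ending inventory: 295 @ $19 + 149 @ $20 = $8,585
Check: goods available $18,214 = COGS $9,629 + ending $8,585

Ending inventory = $8,585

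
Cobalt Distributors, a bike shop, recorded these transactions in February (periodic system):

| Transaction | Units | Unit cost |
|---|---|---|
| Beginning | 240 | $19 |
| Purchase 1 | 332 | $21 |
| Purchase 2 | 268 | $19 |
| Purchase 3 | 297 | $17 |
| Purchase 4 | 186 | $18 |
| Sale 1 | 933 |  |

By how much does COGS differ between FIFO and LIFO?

$894

FIFO COGS: 240 @ $19 + 332 @ $21 + 268 @ $19 + 93 @ $17 = $18,205
LIFO COGS: 186 @ $18 + 297 @ $17 + 268 @ $19 + 182 @ $21 = $17,311
Difference = |$18,205 − $17,311| = $894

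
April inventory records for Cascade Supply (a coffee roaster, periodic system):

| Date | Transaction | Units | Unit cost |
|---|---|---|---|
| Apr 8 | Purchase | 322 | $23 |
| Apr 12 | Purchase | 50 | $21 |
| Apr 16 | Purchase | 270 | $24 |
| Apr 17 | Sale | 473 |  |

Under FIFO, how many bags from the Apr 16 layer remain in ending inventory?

Apr 17, 473 sold [FIFO — oldest first]: 322 @ $23 + 50 @ $21 + 101 @ $24 = $10,880
Ending inventory: 169 @ $24 = $4,056

169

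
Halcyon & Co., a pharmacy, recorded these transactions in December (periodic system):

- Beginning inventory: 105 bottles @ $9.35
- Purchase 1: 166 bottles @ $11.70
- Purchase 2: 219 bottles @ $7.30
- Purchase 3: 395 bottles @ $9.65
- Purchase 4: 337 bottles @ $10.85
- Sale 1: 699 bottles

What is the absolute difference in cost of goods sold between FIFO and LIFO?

$610.25

FIFO COGS: 105 @ $9.35 + 166 @ $11.70 + 219 @ $7.30 + 209 @ $9.65 = $6,539.50
LIFO COGS: 337 @ $10.85 + 362 @ $9.65 = $7,149.75
Difference = |$6,539.50 − $7,149.75| = $610.25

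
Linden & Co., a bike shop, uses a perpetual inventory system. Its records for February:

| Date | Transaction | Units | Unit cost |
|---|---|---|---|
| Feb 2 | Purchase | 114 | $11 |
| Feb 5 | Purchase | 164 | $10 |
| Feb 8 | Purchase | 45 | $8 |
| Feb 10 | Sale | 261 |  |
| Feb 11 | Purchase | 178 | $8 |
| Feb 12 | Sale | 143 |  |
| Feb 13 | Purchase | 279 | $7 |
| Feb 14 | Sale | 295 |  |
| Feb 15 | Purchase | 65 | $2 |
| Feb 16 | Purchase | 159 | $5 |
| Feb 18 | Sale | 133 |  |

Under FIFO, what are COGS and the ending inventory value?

Feb 10, 261 sold [FIFO — oldest first]: 114 @ $11 + 147 @ $10 = $2,724
Feb 12, 143 sold [FIFO — oldest first]: 17 @ $10 + 45 @ $8 + 81 @ $8 = $1,178
Feb 14, 295 sold [FIFO — oldest first]: 97 @ $8 + 198 @ $7 = $2,162
Feb 18, 133 sold [FIFO — oldest first]: 81 @ $7 + 52 @ $2 = $671
Total COGS = $2,724 + $1,178 + $2,162 + $671 = $6,735
Ending inventory: 13 @ $2 + 159 @ $5 = $821

COGS = $6,735; ending inventory = $821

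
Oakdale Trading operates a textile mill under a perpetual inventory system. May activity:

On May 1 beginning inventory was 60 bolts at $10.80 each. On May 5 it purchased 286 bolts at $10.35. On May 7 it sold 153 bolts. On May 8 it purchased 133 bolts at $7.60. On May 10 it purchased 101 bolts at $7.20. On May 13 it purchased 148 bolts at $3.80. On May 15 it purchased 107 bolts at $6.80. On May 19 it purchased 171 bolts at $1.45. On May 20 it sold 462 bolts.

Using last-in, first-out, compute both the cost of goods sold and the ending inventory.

May 7, 153 sold [LIFO — newest first]: 153 @ $10.35 = $1,583.55
May 20, 462 sold [LIFO — newest first]: 171 @ $1.45 + 107 @ $6.80 + 148 @ $3.80 + 36 @ $7.20 = $1,797.15
Total COGS = $1,583.55 + $1,797.15 = $3,380.70
Ending inventory: 60 @ $10.80 + 133 @ $10.35 + 133 @ $7.60 + 65 @ $7.20 = $3,503.35

COGS = $3,380.70; ending inventory = $3,503.35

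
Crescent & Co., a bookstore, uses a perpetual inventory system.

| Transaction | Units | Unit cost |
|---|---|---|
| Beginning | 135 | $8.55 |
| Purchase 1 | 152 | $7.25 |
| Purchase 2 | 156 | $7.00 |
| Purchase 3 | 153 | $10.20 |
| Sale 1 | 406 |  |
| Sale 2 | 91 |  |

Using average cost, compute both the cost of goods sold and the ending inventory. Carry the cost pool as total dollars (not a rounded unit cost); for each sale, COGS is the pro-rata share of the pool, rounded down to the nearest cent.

COGS = $4,093.44; ending inventory = $815.41

After Beginning: 135 on hand, pool $1,154.25 (≈ $8.5500 each)
After Purchase 1: 287 on hand, pool $2,256.25 (≈ $7.8615 each)
After Purchase 2: 443 on hand, pool $3,348.25 (≈ $7.5581 each)
After Purchase 3: 596 on hand, pool $4,908.85 (≈ $8.2363 each)
Sale 1, sell 406: 406/596 × $4,908.85 → $3,343.94
Sale 2, sell 91: 91/190 × $1,564.91 → $749.50
Total COGS = $3,343.94 + $749.50 = $4,093.44
Ending inventory (cost pool remaining) = $815.41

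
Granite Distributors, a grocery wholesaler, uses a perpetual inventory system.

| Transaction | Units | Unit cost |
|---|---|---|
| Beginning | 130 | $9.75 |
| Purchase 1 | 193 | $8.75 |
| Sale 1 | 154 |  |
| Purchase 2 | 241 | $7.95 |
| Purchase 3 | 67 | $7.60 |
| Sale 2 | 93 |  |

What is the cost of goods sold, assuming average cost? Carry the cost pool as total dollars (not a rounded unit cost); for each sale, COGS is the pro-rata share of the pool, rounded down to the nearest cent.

COGS = $2,183.87

After Beginning: 130 on hand, pool $1,267.50 (≈ $9.7500 each)
After Purchase 1: 323 on hand, pool $2,956.25 (≈ $9.1525 each)
Sale 1, sell 154: 154/323 × $2,956.25 → $1,409.48
After Purchase 2: 410 on hand, pool $3,462.72 (≈ $8.4457 each)
After Purchase 3: 477 on hand, pool $3,971.92 (≈ $8.3269 each)
Sale 2, sell 93: 93/477 × $3,971.92 → $774.39
Total COGS = $1,409.48 + $774.39 = $2,183.87
Ending inventory (cost pool remaining) = $3,197.53
Check: goods available $5,381.40 = COGS $2,183.87 + ending $3,197.53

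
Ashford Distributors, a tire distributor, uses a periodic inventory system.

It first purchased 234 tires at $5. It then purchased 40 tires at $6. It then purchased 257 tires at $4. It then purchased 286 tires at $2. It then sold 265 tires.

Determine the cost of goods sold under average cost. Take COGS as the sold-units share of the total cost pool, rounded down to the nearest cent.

COGS = $976.31

Sale 1, sell 265: 265/817 × $3,010.00 → $976.31
Ending inventory (cost pool remaining) = $2,033.69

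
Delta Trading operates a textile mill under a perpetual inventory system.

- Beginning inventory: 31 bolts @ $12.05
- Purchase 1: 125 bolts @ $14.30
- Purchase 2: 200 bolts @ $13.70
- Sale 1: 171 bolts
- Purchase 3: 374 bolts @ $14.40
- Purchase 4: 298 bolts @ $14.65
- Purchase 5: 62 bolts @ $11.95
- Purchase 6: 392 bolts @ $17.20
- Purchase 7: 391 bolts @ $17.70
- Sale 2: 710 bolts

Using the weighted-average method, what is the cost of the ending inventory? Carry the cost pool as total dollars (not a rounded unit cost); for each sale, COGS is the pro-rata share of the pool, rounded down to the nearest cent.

After Beginning: 31 on hand, pool $373.55 (≈ $12.0500 each)
After Purchase 1: 156 on hand, pool $2,161.05 (≈ $13.8529 each)
After Purchase 2: 356 on hand, pool $4,901.05 (≈ $13.7670 each)
Sale 1, sell 171: 171/356 × $4,901.05 → $2,354.15
After Purchase 3: 559 on hand, pool $7,932.50 (≈ $14.1905 each)
After Purchase 4: 857 on hand, pool $12,298.20 (≈ $14.3503 each)
After Purchase 5: 919 on hand, pool $13,039.10 (≈ $14.1884 each)
After Purchase 6: 1311 on hand, pool $19,781.50 (≈ $15.0889 each)
After Purchase 7: 1702 on hand, pool $26,702.20 (≈ $15.6887 each)
Sale 2, sell 710: 710/1702 × $26,702.20 → $11,138.99
Total COGS = $2,354.15 + $11,138.99 = $13,493.14
Ending inventory (cost pool remaining) = $15,563.21

Ending inventory = $15,563.21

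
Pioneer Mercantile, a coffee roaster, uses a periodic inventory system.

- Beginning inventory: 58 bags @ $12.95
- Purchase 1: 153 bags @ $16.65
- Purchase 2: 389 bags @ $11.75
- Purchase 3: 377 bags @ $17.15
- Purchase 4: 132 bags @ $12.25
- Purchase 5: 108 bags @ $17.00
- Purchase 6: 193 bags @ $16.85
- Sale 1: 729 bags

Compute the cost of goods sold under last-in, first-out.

Sale 1 (729) [LIFO — newest first]: 193 @ $16.85 + 108 @ $17.00 + 132 @ $12.25 + 296 @ $17.15 = $11,781.45
Ending inventory: 58 @ $12.95 + 153 @ $16.65 + 389 @ $11.75 + 81 @ $17.15 = $9,258.45
Check: goods available $21,039.90 = COGS $11,781.45 + ending $9,258.45

COGS = $11,781.45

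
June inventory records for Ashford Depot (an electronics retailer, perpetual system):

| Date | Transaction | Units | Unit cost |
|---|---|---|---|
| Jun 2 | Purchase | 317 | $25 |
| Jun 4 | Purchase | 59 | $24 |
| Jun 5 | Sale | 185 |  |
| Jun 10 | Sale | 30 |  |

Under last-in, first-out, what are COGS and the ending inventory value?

COGS = $5,316; ending inventory = $4,025

Jun 5, 185 sold [LIFO — newest first]: 59 @ $24 + 126 @ $25 = $4,566
Jun 10, 30 sold [LIFO — newest first]: 30 @ $25 = $750
Total COGS = $4,566 + $750 = $5,316
Ending inventory: 161 @ $25 = $4,025
Check: goods available $9,341 = COGS $5,316 + ending $4,025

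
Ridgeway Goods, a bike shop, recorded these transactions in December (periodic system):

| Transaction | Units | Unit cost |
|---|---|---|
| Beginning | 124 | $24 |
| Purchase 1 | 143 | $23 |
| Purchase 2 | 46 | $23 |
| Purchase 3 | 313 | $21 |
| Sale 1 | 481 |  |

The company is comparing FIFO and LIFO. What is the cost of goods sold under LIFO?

COGS = $10,437

FIFO COGS: 124 @ $24 + 143 @ $23 + 46 @ $23 + 168 @ $21 = $10,851
LIFO COGS: 313 @ $21 + 46 @ $23 + 122 @ $23 = $10,437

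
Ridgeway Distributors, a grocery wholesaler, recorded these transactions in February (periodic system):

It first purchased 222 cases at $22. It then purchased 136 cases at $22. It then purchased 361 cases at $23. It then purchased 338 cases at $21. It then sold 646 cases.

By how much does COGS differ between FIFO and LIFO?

$318

FIFO COGS: 222 @ $22 + 136 @ $22 + 288 @ $23 = $14,500
LIFO COGS: 338 @ $21 + 308 @ $23 = $14,182
Difference = |$14,500 − $14,182| = $318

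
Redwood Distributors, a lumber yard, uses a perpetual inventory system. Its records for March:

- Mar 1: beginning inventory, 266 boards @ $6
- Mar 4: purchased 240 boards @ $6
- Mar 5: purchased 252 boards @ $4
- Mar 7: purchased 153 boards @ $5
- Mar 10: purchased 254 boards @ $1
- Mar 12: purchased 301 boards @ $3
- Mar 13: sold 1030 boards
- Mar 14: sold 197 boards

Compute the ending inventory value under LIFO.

Mar 13, 1030 sold [LIFO — newest first]: 301 @ $3 + 254 @ $1 + 153 @ $5 + 252 @ $4 + 70 @ $6 = $3,350
Mar 14, 197 sold [LIFO — newest first]: 170 @ $6 + 27 @ $6 = $1,182
Total COGS = $3,350 + $1,182 = $4,532
Ending inventory: 239 @ $6 = $1,434

Ending inventory = $1,434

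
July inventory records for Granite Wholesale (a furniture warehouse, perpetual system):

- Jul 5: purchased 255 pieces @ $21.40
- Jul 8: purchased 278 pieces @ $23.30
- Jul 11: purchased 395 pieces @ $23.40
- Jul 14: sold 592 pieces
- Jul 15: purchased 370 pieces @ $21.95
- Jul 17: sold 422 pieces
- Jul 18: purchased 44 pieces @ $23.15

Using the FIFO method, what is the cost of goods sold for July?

COGS = $23,065.10

Jul 14, 592 sold [FIFO — oldest first]: 255 @ $21.40 + 278 @ $23.30 + 59 @ $23.40 = $13,315.00
Jul 17, 422 sold [FIFO — oldest first]: 336 @ $23.40 + 86 @ $21.95 = $9,750.10
Total COGS = $13,315.00 + $9,750.10 = $23,065.10
Ending inventory: 284 @ $21.95 + 44 @ $23.15 = $7,252.40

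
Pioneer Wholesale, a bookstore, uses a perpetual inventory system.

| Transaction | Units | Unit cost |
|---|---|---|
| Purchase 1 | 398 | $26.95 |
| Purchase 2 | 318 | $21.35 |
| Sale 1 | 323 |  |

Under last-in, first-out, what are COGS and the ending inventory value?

COGS = $6,924.05; ending inventory = $10,591.35

Sale 1 (323) [LIFO — newest first]: 318 @ $21.35 + 5 @ $26.95 = $6,924.05
Ending inventory: 393 @ $26.95 = $10,591.35
Check: goods available $17,515.40 = COGS $6,924.05 + ending $10,591.35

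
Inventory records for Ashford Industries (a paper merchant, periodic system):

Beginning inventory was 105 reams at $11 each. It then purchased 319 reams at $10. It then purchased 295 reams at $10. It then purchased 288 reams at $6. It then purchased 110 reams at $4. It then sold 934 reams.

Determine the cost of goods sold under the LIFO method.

COGS = $7,528

Sale 1 (934) [LIFO — newest first]: 110 @ $4 + 288 @ $6 + 295 @ $10 + 241 @ $10 = $7,528
Ending inventory: 105 @ $11 + 78 @ $10 = $1,935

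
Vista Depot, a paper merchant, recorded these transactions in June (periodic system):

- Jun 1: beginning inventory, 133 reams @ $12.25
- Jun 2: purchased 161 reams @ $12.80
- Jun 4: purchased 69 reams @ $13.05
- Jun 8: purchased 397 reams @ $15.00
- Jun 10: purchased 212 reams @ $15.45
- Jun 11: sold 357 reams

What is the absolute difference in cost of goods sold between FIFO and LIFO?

$938.20

FIFO COGS: 133 @ $12.25 + 161 @ $12.80 + 63 @ $13.05 = $4,512.20
LIFO COGS: 212 @ $15.45 + 145 @ $15.00 = $5,450.40
Difference = |$4,512.20 − $5,450.40| = $938.20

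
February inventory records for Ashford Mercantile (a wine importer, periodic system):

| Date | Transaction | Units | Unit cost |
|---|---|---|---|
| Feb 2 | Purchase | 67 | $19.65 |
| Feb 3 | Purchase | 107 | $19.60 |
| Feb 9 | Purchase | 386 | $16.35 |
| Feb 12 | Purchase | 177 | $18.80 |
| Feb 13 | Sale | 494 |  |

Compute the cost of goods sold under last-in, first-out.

Feb 13, 494 sold [LIFO — newest first]: 177 @ $18.80 + 317 @ $16.35 = $8,510.55
Ending inventory: 67 @ $19.65 + 107 @ $19.60 + 69 @ $16.35 = $4,541.90

COGS = $8,510.55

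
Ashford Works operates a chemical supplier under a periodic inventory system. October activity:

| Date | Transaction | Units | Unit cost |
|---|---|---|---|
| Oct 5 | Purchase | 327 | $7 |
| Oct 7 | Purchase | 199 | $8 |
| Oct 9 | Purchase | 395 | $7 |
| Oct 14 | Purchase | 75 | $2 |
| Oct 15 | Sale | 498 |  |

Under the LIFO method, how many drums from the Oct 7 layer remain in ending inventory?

171

Oct 15, 498 sold [LIFO — newest first]: 75 @ $2 + 395 @ $7 + 28 @ $8 = $3,139
Ending inventory: 327 @ $7 + 171 @ $8 = $3,657
Check: goods available $6,796 = COGS $3,139 + ending $3,657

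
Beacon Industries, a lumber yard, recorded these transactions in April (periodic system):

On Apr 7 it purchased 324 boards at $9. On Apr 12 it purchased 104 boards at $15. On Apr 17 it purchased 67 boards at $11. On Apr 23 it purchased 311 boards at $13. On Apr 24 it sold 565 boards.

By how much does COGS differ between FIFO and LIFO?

$964

FIFO COGS: 324 @ $9 + 104 @ $15 + 67 @ $11 + 70 @ $13 = $6,123
LIFO COGS: 311 @ $13 + 67 @ $11 + 104 @ $15 + 83 @ $9 = $7,087
Difference = |$6,123 − $7,087| = $964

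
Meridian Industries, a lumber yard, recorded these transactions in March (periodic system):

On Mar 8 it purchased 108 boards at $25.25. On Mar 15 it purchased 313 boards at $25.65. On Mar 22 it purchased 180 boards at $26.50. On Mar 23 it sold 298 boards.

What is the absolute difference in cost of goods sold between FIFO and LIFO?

FIFO COGS: 108 @ $25.25 + 190 @ $25.65 = $7,600.50
LIFO COGS: 180 @ $26.50 + 118 @ $25.65 = $7,796.70
Difference = |$7,600.50 − $7,796.70| = $196.20

$196.20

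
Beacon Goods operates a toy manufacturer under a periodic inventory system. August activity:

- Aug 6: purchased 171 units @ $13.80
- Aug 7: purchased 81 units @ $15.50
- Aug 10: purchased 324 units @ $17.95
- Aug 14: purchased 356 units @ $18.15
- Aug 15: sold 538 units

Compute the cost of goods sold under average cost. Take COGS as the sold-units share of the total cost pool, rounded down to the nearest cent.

COGS = $9,173.99

Aug 15, sell 538: 538/932 × $15,892.50 → $9,173.99
Ending inventory (cost pool remaining) = $6,718.51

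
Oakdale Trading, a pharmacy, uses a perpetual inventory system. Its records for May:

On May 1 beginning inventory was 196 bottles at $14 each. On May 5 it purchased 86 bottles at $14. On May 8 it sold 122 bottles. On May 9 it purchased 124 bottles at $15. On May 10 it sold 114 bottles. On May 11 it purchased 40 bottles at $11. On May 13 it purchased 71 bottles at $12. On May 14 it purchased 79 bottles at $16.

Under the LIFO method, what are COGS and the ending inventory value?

May 8, 122 sold [LIFO — newest first]: 86 @ $14 + 36 @ $14 = $1,708
May 10, 114 sold [LIFO — newest first]: 114 @ $15 = $1,710
Total COGS = $1,708 + $1,710 = $3,418
Ending inventory: 160 @ $14 + 10 @ $15 + 40 @ $11 + 71 @ $12 + 79 @ $16 = $4,946
Check: goods available $8,364 = COGS $3,418 + ending $4,946

COGS = $3,418; ending inventory = $4,946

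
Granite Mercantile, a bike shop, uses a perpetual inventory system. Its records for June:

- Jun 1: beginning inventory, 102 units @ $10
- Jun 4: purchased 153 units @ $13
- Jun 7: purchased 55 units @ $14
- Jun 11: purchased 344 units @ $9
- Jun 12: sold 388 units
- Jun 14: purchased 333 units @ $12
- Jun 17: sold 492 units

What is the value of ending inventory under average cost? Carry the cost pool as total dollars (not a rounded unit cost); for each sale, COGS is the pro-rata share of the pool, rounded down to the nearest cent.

After Jun 1: 102 on hand, pool $1,020.00 (≈ $10.0000 each)
After Jun 4: 255 on hand, pool $3,009.00 (≈ $11.8000 each)
After Jun 7: 310 on hand, pool $3,779.00 (≈ $12.1903 each)
After Jun 11: 654 on hand, pool $6,875.00 (≈ $10.5122 each)
Jun 12, sell 388: 388/654 × $6,875.00 → $4,078.74
After Jun 14: 599 on hand, pool $6,792.26 (≈ $11.3393 each)
Jun 17, sell 492: 492/599 × $6,792.26 → $5,578.95
Total COGS = $4,078.74 + $5,578.95 = $9,657.69
Ending inventory (cost pool remaining) = $1,213.31

Ending inventory = $1,213.31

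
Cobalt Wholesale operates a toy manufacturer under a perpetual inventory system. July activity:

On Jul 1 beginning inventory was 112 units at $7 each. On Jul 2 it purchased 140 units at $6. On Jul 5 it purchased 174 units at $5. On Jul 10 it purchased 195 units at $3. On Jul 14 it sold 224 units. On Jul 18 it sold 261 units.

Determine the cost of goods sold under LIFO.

Jul 14, 224 sold [LIFO — newest first]: 195 @ $3 + 29 @ $5 = $730
Jul 18, 261 sold [LIFO — newest first]: 145 @ $5 + 116 @ $6 = $1,421
Total COGS = $730 + $1,421 = $2,151
Ending inventory: 112 @ $7 + 24 @ $6 = $928

COGS = $2,151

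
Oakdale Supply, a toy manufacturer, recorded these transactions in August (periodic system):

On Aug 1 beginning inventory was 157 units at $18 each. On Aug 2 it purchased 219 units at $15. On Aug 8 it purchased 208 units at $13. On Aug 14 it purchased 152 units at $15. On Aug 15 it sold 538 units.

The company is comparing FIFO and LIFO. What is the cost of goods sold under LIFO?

COGS = $7,654

FIFO COGS: 157 @ $18 + 219 @ $15 + 162 @ $13 = $8,217
LIFO COGS: 152 @ $15 + 208 @ $13 + 178 @ $15 = $7,654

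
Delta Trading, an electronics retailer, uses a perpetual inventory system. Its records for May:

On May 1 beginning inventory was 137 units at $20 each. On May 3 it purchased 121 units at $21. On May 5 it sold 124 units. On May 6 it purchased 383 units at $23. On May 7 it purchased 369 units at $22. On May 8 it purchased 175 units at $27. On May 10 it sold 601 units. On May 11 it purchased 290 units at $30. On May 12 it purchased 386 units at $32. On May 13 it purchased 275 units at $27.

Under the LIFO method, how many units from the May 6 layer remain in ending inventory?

326

May 5, 124 sold [LIFO — newest first]: 121 @ $21 + 3 @ $20 = $2,601
May 10, 601 sold [LIFO — newest first]: 175 @ $27 + 369 @ $22 + 57 @ $23 = $14,154
Total COGS = $2,601 + $14,154 = $16,755
Ending inventory: 134 @ $20 + 326 @ $23 + 290 @ $30 + 386 @ $32 + 275 @ $27 = $38,655
Check: goods available $55,410 = COGS $16,755 + ending $38,655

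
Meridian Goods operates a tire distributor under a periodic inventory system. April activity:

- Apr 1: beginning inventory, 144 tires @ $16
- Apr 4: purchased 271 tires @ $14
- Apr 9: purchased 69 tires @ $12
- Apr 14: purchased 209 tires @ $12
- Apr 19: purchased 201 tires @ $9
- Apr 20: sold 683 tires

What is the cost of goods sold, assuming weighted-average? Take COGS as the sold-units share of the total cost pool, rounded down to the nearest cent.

COGS = $8,589.45

Apr 20, sell 683: 683/894 × $11,243.00 → $8,589.45
Ending inventory (cost pool remaining) = $2,653.55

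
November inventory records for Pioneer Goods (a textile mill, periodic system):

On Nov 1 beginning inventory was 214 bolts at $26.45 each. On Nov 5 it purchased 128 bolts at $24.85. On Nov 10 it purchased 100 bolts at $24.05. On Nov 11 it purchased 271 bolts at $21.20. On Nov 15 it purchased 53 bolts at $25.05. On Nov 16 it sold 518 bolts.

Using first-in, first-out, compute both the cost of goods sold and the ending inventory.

COGS = $12,857.30; ending inventory = $5,461.65

Nov 16, 518 sold [FIFO — oldest first]: 214 @ $26.45 + 128 @ $24.85 + 100 @ $24.05 + 76 @ $21.20 = $12,857.30
Ending inventory: 195 @ $21.20 + 53 @ $25.05 = $5,461.65
Check: goods available $18,318.95 = COGS $12,857.30 + ending $5,461.65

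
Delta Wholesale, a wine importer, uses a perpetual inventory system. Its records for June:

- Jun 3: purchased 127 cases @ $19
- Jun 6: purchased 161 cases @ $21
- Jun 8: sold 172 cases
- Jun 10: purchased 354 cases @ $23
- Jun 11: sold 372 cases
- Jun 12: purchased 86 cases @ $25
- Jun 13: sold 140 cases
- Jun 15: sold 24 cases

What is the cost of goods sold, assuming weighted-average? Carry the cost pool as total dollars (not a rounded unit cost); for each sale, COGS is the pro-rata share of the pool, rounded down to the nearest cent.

COGS = $15,614.87

After Jun 3: 127 on hand, pool $2,413.00 (≈ $19.0000 each)
After Jun 6: 288 on hand, pool $5,794.00 (≈ $20.1181 each)
Jun 8, sell 172: 172/288 × $5,794.00 → $3,460.30
After Jun 10: 470 on hand, pool $10,475.70 (≈ $22.2887 each)
Jun 11, sell 372: 372/470 × $10,475.70 → $8,291.40
After Jun 12: 184 on hand, pool $4,334.30 (≈ $23.5560 each)
Jun 13, sell 140: 140/184 × $4,334.30 → $3,297.83
Jun 15, sell 24: 24/44 × $1,036.47 → $565.34
Total COGS = $3,460.30 + $8,291.40 + $3,297.83 + $565.34 = $15,614.87
Ending inventory (cost pool remaining) = $471.13
Check: goods available $16,086.00 = COGS $15,614.87 + ending $471.13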